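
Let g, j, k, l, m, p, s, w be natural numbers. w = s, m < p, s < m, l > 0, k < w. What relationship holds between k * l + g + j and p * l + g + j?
k * l + g + j < p * l + g + j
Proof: From w = s and k < w, k < s. s < m, so k < m. Since m < p, k < p. l > 0, so k * l < p * l. Then k * l + g < p * l + g. Then k * l + g + j < p * l + g + j.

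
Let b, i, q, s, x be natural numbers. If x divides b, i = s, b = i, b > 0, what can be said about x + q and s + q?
x + q ≤ s + q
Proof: b = i and i = s, so b = s. x divides b and b > 0, thus x ≤ b. Since b = s, x ≤ s. Then x + q ≤ s + q.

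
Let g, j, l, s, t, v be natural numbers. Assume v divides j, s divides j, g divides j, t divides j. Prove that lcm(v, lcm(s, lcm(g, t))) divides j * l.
g divides j and t divides j, hence lcm(g, t) divides j. Because s divides j, lcm(s, lcm(g, t)) divides j. Because v divides j, lcm(v, lcm(s, lcm(g, t))) divides j. Then lcm(v, lcm(s, lcm(g, t))) divides j * l.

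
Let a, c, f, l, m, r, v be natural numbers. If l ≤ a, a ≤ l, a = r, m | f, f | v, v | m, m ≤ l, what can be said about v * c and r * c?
v * c ≤ r * c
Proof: Because l ≤ a and a ≤ l, l = a. Since a = r, l = r. m | f and f | v, thus m | v. v | m, so m = v. Since m ≤ l, v ≤ l. Because l = r, v ≤ r. Then v * c ≤ r * c.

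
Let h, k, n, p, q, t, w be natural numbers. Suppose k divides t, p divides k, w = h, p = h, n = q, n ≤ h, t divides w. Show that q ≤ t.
p = h and p divides k, hence h divides k. From k divides t, h divides t. w = h and t divides w, hence t divides h. h divides t, so h = t. Because n = q and n ≤ h, q ≤ h. h = t, so q ≤ t.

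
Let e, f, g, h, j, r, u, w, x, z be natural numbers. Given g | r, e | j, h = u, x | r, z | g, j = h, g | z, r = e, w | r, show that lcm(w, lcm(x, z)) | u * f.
g | z and z | g, therefore g = z. Since g | r, z | r. Since x | r, lcm(x, z) | r. w | r, so lcm(w, lcm(x, z)) | r. Since r = e, lcm(w, lcm(x, z)) | e. j = h and h = u, therefore j = u. Since e | j, e | u. lcm(w, lcm(x, z)) | e, so lcm(w, lcm(x, z)) | u. Then lcm(w, lcm(x, z)) | u * f.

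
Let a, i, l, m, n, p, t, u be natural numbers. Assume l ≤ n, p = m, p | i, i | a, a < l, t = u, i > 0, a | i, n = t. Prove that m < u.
p | i and i > 0, hence p ≤ i. p = m, so m ≤ i. n = t and t = u, thus n = u. Because a | i and i | a, a = i. Since a < l and l ≤ n, a < n. a = i, so i < n. Since n = u, i < u. Since m ≤ i, m < u.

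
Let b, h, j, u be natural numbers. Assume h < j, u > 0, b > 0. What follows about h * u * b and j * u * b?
h * u * b < j * u * b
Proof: h < j and u > 0. By multiplying by a positive, h * u < j * u. Since b > 0, by multiplying by a positive, h * u * b < j * u * b.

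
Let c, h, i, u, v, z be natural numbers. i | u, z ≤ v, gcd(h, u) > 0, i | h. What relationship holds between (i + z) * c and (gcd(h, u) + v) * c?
(i + z) * c ≤ (gcd(h, u) + v) * c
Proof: i | h and i | u, hence i | gcd(h, u). Since gcd(h, u) > 0, i ≤ gcd(h, u). z ≤ v, so i + z ≤ gcd(h, u) + v. Then (i + z) * c ≤ (gcd(h, u) + v) * c.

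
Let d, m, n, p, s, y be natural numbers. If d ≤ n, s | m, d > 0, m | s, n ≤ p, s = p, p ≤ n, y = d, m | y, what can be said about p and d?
p = d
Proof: m | s and s | m, so m = s. Because s = p, m = p. y = d and m | y, hence m | d. m = p, so p | d. d > 0, so p ≤ d. n ≤ p and p ≤ n, hence n = p. d ≤ n, so d ≤ p. p ≤ d, so p = d.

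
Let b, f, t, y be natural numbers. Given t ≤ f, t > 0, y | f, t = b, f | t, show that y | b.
f | t and t > 0, so f ≤ t. Since t ≤ f, f = t. t = b, so f = b. y | f, so y | b.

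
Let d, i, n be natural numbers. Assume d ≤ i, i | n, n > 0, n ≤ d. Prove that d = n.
i | n and n > 0, so i ≤ n. From d ≤ i, d ≤ n. Because n ≤ d, d = n.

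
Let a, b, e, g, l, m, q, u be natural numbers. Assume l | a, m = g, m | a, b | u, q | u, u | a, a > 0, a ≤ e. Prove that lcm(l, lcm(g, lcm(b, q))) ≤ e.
m = g and m | a, thus g | a. b | u and q | u, hence lcm(b, q) | u. Since u | a, lcm(b, q) | a. Since g | a, lcm(g, lcm(b, q)) | a. Since l | a, lcm(l, lcm(g, lcm(b, q))) | a. a > 0, so lcm(l, lcm(g, lcm(b, q))) ≤ a. a ≤ e, so lcm(l, lcm(g, lcm(b, q))) ≤ e.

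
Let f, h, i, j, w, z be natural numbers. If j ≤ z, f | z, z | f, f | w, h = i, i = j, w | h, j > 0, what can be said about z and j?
z = j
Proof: f | z and z | f, therefore f = z. h = i and i = j, hence h = j. w | h, so w | j. f | w, so f | j. From f = z, z | j. j > 0, so z ≤ j. j ≤ z, so j = z. Then z = j.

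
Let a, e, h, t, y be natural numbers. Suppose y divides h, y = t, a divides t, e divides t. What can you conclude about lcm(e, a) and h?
lcm(e, a) divides h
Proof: e divides t and a divides t, therefore lcm(e, a) divides t. y = t and y divides h, so t divides h. lcm(e, a) divides t, so lcm(e, a) divides h.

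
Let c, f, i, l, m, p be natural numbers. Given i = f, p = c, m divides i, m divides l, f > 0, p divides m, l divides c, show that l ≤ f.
p = c and p divides m, hence c divides m. Since l divides c, l divides m. m divides l, so m = l. Since i = f and m divides i, m divides f. Since f > 0, m ≤ f. Since m = l, l ≤ f.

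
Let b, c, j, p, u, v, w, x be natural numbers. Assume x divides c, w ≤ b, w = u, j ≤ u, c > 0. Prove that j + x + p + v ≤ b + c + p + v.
w = u and w ≤ b, thus u ≤ b. Since j ≤ u, j ≤ b. x divides c and c > 0, thus x ≤ c. Then x + p ≤ c + p. j ≤ b, so j + x + p ≤ b + c + p. Then j + x + p + v ≤ b + c + p + v.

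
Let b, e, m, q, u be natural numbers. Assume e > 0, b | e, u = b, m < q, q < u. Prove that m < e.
m < q and q < u, thus m < u. From u = b, m < b. Because b | e and e > 0, b ≤ e. m < b, so m < e.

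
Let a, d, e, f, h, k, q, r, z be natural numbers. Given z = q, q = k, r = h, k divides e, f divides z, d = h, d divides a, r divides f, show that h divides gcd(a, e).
Since d = h and d divides a, h divides a. r divides f and f divides z, therefore r divides z. z = q, so r divides q. Since q = k, r divides k. k divides e, so r divides e. Because r = h, h divides e. h divides a, so h divides gcd(a, e).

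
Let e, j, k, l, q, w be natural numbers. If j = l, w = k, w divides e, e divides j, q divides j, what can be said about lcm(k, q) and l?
lcm(k, q) divides l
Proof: Because w divides e and e divides j, w divides j. w = k, so k divides j. q divides j, so lcm(k, q) divides j. Since j = l, lcm(k, q) divides l.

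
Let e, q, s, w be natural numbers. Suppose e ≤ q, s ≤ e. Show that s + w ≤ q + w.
Because s ≤ e and e ≤ q, s ≤ q. Then s + w ≤ q + w.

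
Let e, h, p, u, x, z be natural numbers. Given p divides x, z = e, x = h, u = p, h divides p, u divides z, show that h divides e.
Since x = h and p divides x, p divides h. Since h divides p, p = h. u = p, so u = h. z = e and u divides z, therefore u divides e. u = h, so h divides e.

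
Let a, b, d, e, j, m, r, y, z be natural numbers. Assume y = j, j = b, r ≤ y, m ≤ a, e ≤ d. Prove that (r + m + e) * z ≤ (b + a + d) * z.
Since y = j and j = b, y = b. Since r ≤ y, r ≤ b. m ≤ a and e ≤ d, so m + e ≤ a + d. Since r ≤ b, r + m + e ≤ b + a + d. Then (r + m + e) * z ≤ (b + a + d) * z.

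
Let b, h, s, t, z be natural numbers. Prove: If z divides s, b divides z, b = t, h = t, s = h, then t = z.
b = t and b divides z, so t divides z. s = h and z divides s, so z divides h. Since h = t, z divides t. t divides z, so t = z.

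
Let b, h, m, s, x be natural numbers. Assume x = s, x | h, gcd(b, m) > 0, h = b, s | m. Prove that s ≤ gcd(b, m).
Because x = s and x | h, s | h. Since h = b, s | b. From s | m, s | gcd(b, m). gcd(b, m) > 0, so s ≤ gcd(b, m).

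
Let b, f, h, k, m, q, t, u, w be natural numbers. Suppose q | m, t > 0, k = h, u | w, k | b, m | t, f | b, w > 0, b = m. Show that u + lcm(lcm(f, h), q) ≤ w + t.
u | w and w > 0, therefore u ≤ w. Because k = h and k | b, h | b. f | b, so lcm(f, h) | b. b = m, so lcm(f, h) | m. q | m, so lcm(lcm(f, h), q) | m. m | t, so lcm(lcm(f, h), q) | t. From t > 0, lcm(lcm(f, h), q) ≤ t. Because u ≤ w, u + lcm(lcm(f, h), q) ≤ w + t.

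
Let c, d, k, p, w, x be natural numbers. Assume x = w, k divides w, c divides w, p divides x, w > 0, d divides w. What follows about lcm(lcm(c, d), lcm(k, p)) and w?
lcm(lcm(c, d), lcm(k, p)) ≤ w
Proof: Because c divides w and d divides w, lcm(c, d) divides w. x = w and p divides x, hence p divides w. Because k divides w, lcm(k, p) divides w. Since lcm(c, d) divides w, lcm(lcm(c, d), lcm(k, p)) divides w. Since w > 0, lcm(lcm(c, d), lcm(k, p)) ≤ w.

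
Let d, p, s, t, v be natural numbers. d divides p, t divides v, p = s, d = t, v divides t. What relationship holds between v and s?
v divides s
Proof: t divides v and v divides t, thus t = v. Since d = t, d = v. d divides p, so v divides p. p = s, so v divides s.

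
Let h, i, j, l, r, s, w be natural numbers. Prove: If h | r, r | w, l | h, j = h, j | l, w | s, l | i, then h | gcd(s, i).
h | r and r | w, so h | w. Since w | s, h | s. j = h and j | l, so h | l. Because l | h, l = h. Because l | i, h | i. h | s, so h | gcd(s, i).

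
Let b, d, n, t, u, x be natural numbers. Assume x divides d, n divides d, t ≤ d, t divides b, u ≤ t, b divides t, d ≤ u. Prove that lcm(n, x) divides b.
Because d ≤ u and u ≤ t, d ≤ t. Since t ≤ d, d = t. t divides b and b divides t, thus t = b. d = t, so d = b. Since n divides d and x divides d, lcm(n, x) divides d. d = b, so lcm(n, x) divides b.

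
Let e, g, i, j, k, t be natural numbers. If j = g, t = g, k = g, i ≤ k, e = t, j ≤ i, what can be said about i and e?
i = e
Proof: Since e = t and t = g, e = g. From j = g and j ≤ i, g ≤ i. k = g and i ≤ k, hence i ≤ g. g ≤ i, so g = i. e = g, so e = i. Then i = e.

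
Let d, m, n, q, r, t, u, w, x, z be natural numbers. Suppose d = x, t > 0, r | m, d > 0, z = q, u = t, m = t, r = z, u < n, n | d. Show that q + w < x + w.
m = t and r | m, therefore r | t. Since r = z, z | t. Since t > 0, z ≤ t. z = q, so q ≤ t. u = t and u < n, therefore t < n. From q ≤ t, q < n. n | d and d > 0, therefore n ≤ d. Since q < n, q < d. d = x, so q < x. Then q + w < x + w.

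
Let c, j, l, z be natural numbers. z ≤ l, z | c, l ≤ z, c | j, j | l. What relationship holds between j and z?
j = z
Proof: l ≤ z and z ≤ l, so l = z. j | l, so j | z. Because z | c and c | j, z | j. Since j | z, j = z.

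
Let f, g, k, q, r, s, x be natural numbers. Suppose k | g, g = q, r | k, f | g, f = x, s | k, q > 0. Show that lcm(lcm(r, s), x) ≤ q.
From r | k and s | k, lcm(r, s) | k. Since k | g, lcm(r, s) | g. Since f = x and f | g, x | g. Since lcm(r, s) | g, lcm(lcm(r, s), x) | g. Since g = q, lcm(lcm(r, s), x) | q. Since q > 0, lcm(lcm(r, s), x) ≤ q.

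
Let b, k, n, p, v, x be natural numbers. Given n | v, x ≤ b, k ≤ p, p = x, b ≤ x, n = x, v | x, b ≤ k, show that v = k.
n = x and n | v, so x | v. Since v | x, v = x. b ≤ x and x ≤ b, therefore b = x. b ≤ k, so x ≤ k. p = x and k ≤ p, hence k ≤ x. Since x ≤ k, x = k. v = x, so v = k.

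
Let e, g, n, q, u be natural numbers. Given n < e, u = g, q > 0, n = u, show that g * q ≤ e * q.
From n = u and u = g, n = g. n < e, so g < e. From q > 0, by multiplying by a positive, g * q < e * q. Then g * q ≤ e * q.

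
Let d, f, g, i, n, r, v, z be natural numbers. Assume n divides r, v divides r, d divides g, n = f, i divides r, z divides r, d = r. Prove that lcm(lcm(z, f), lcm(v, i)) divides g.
n = f and n divides r, so f divides r. z divides r, so lcm(z, f) divides r. From v divides r and i divides r, lcm(v, i) divides r. lcm(z, f) divides r, so lcm(lcm(z, f), lcm(v, i)) divides r. d = r and d divides g, so r divides g. Since lcm(lcm(z, f), lcm(v, i)) divides r, lcm(lcm(z, f), lcm(v, i)) divides g.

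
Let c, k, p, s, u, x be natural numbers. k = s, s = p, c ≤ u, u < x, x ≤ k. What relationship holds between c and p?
c < p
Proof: k = s and s = p, therefore k = p. Because c ≤ u and u < x, c < x. Since x ≤ k, c < k. k = p, so c < p.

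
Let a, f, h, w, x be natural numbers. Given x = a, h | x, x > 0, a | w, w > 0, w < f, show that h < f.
h | x and x > 0, hence h ≤ x. Since x = a, h ≤ a. From a | w and w > 0, a ≤ w. Since w < f, a < f. From h ≤ a, h < f.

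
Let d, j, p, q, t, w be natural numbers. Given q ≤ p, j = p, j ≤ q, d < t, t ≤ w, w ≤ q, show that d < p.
j = p and j ≤ q, hence p ≤ q. q ≤ p, so q = p. From d < t and t ≤ w, d < w. w ≤ q, so d < q. q = p, so d < p.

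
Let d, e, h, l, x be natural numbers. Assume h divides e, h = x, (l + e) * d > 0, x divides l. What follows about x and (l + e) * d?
x ≤ (l + e) * d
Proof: From h = x and h divides e, x divides e. Since x divides l, x divides l + e. Then x divides (l + e) * d. (l + e) * d > 0, so x ≤ (l + e) * d.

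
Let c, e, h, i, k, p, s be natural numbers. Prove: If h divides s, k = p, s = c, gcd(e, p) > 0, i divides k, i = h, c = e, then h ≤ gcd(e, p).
Because s = c and c = e, s = e. h divides s, so h divides e. i = h and i divides k, so h divides k. Since k = p, h divides p. Since h divides e, h divides gcd(e, p). gcd(e, p) > 0, so h ≤ gcd(e, p).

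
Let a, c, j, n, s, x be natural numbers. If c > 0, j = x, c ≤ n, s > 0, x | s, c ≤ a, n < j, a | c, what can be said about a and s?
a < s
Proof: Since a | c and c > 0, a ≤ c. c ≤ a, so c = a. j = x and n < j, thus n < x. x | s and s > 0, therefore x ≤ s. Since n < x, n < s. c ≤ n, so c < s. Since c = a, a < s.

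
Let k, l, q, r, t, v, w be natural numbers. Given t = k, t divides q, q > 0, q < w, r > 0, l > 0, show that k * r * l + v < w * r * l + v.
From t = k and t divides q, k divides q. Because q > 0, k ≤ q. Since q < w, k < w. From r > 0, by multiplying by a positive, k * r < w * r. From l > 0, by multiplying by a positive, k * r * l < w * r * l. Then k * r * l + v < w * r * l + v.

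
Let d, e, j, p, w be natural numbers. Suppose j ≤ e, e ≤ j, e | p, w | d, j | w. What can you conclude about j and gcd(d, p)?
j | gcd(d, p)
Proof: j | w and w | d, so j | d. e ≤ j and j ≤ e, so e = j. From e | p, j | p. j | d, so j | gcd(d, p).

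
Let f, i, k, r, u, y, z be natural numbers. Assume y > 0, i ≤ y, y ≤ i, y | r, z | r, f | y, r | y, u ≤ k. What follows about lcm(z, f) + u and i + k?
lcm(z, f) + u ≤ i + k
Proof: y ≤ i and i ≤ y, so y = i. r | y and y | r, hence r = y. z | r, so z | y. Since f | y, lcm(z, f) | y. Since y > 0, lcm(z, f) ≤ y. y = i, so lcm(z, f) ≤ i. Because u ≤ k, lcm(z, f) + u ≤ i + k.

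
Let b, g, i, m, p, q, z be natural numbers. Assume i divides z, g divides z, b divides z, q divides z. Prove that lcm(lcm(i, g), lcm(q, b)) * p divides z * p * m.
Because i divides z and g divides z, lcm(i, g) divides z. Since q divides z and b divides z, lcm(q, b) divides z. Since lcm(i, g) divides z, lcm(lcm(i, g), lcm(q, b)) divides z. Then lcm(lcm(i, g), lcm(q, b)) * p divides z * p. Then lcm(lcm(i, g), lcm(q, b)) * p divides z * p * m.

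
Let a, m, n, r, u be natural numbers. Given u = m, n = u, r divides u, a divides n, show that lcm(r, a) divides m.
n = u and a divides n, hence a divides u. Since r divides u, lcm(r, a) divides u. u = m, so lcm(r, a) divides m.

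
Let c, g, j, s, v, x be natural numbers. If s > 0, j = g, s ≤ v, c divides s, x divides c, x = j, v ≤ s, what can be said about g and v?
g ≤ v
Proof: s ≤ v and v ≤ s, so s = v. Since x = j and j = g, x = g. Since x divides c and c divides s, x divides s. Since s > 0, x ≤ s. Since x = g, g ≤ s. s = v, so g ≤ v.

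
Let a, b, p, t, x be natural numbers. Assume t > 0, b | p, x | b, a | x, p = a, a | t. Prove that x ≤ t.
x | b and b | p, thus x | p. p = a, so x | a. a | x, so a = x. Since a | t, x | t. From t > 0, x ≤ t.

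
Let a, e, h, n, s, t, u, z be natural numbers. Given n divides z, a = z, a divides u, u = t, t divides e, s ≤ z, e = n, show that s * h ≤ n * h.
u = t and a divides u, therefore a divides t. Because e = n and t divides e, t divides n. Since a divides t, a divides n. a = z, so z divides n. n divides z, so z = n. s ≤ z, so s ≤ n. By multiplying by a non-negative, s * h ≤ n * h.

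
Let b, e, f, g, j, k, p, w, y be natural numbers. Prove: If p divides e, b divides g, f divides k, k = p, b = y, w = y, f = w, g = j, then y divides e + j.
Since k = p and f divides k, f divides p. Since f = w, w divides p. Since p divides e, w divides e. w = y, so y divides e. b = y and b divides g, thus y divides g. g = j, so y divides j. y divides e, so y divides e + j.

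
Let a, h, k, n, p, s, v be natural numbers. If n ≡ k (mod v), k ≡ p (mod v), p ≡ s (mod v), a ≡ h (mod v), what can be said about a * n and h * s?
a * n ≡ h * s (mod v)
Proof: n ≡ k (mod v) and k ≡ p (mod v), so n ≡ p (mod v). p ≡ s (mod v), so n ≡ s (mod v). a ≡ h (mod v), so a * n ≡ h * s (mod v).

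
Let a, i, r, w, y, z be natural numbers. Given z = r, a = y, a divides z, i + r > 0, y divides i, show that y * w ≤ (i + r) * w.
a = y and a divides z, hence y divides z. Since z = r, y divides r. y divides i, so y divides i + r. i + r > 0, so y ≤ i + r. By multiplying by a non-negative, y * w ≤ (i + r) * w.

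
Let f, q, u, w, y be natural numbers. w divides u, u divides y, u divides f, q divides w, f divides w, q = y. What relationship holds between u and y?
u = y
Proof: From u divides f and f divides w, u divides w. w divides u, so w = u. q = y and q divides w, thus y divides w. w = u, so y divides u. From u divides y, y = u. Then u = y.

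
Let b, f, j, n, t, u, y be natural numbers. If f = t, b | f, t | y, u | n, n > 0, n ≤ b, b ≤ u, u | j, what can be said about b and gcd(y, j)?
b | gcd(y, j)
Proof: f = t and b | f, so b | t. t | y, so b | y. u | n and n > 0, thus u ≤ n. n ≤ b, so u ≤ b. Since b ≤ u, u = b. u | j, so b | j. Since b | y, b | gcd(y, j).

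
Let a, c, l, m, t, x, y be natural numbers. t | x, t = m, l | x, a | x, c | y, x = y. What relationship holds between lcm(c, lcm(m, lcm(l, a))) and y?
lcm(c, lcm(m, lcm(l, a))) | y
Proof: From t = m and t | x, m | x. l | x and a | x, thus lcm(l, a) | x. Since m | x, lcm(m, lcm(l, a)) | x. Since x = y, lcm(m, lcm(l, a)) | y. Since c | y, lcm(c, lcm(m, lcm(l, a))) | y.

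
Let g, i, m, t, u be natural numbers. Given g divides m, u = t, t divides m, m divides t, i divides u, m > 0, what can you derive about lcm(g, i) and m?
lcm(g, i) ≤ m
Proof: From t divides m and m divides t, t = m. u = t, so u = m. i divides u, so i divides m. Since g divides m, lcm(g, i) divides m. Since m > 0, lcm(g, i) ≤ m.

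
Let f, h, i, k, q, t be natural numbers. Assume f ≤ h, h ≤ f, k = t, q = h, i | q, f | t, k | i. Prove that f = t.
h ≤ f and f ≤ h, thus h = f. Because q = h, q = f. k = t and k | i, therefore t | i. Since i | q, t | q. Since q = f, t | f. Since f | t, t = f. Then f = t.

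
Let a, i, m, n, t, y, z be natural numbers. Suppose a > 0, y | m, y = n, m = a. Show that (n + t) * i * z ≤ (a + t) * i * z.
m = a and y | m, thus y | a. y = n, so n | a. Since a > 0, n ≤ a. Then n + t ≤ a + t. Then (n + t) * i ≤ (a + t) * i. Then (n + t) * i * z ≤ (a + t) * i * z.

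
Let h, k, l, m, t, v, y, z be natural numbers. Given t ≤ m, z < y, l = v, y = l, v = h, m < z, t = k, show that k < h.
t = k and t ≤ m, therefore k ≤ m. y = l and l = v, thus y = v. v = h, so y = h. m < z and z < y, thus m < y. Since y = h, m < h. k ≤ m, so k < h.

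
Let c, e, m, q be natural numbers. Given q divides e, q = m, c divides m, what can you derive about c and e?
c divides e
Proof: From q = m and q divides e, m divides e. c divides m, so c divides e.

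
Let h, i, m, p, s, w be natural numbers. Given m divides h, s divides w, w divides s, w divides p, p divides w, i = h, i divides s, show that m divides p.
From s divides w and w divides s, s = w. Because w divides p and p divides w, w = p. Since s = w, s = p. i = h and i divides s, hence h divides s. s = p, so h divides p. m divides h, so m divides p.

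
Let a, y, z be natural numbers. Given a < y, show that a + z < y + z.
From a < y, by adding to both sides, a + z < y + z.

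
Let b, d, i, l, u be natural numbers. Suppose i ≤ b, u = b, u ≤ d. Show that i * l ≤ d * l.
u = b and u ≤ d, therefore b ≤ d. i ≤ b, so i ≤ d. Then i * l ≤ d * l.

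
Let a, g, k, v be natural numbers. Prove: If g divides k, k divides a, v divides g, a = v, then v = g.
g divides k and k divides a, hence g divides a. a = v, so g divides v. v divides g, so v = g.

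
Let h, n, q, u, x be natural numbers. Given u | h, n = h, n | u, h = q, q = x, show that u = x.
From n = h and n | u, h | u. Since u | h, u = h. Since h = q, u = q. Because q = x, u = x.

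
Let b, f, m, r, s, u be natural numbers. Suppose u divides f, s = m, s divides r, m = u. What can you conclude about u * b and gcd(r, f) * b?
u * b divides gcd(r, f) * b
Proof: Because s = m and m = u, s = u. Since s divides r, u divides r. u divides f, so u divides gcd(r, f). Then u * b divides gcd(r, f) * b.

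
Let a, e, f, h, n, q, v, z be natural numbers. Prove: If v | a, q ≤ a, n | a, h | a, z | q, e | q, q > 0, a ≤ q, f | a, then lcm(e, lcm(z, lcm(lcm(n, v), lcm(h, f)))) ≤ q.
a ≤ q and q ≤ a, therefore a = q. n | a and v | a, thus lcm(n, v) | a. Since h | a and f | a, lcm(h, f) | a. Since lcm(n, v) | a, lcm(lcm(n, v), lcm(h, f)) | a. a = q, so lcm(lcm(n, v), lcm(h, f)) | q. Since z | q, lcm(z, lcm(lcm(n, v), lcm(h, f))) | q. e | q, so lcm(e, lcm(z, lcm(lcm(n, v), lcm(h, f)))) | q. q > 0, so lcm(e, lcm(z, lcm(lcm(n, v), lcm(h, f)))) ≤ q.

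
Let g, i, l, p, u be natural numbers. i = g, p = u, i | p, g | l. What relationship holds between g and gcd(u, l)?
g | gcd(u, l)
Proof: From p = u and i | p, i | u. Because i = g, g | u. Since g | l, g | gcd(u, l).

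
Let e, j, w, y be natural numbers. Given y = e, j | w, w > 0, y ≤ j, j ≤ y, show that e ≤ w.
j ≤ y and y ≤ j, therefore j = y. y = e, so j = e. j | w and w > 0, hence j ≤ w. j = e, so e ≤ w.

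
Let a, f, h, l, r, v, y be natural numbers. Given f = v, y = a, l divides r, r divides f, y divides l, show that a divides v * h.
From y divides l and l divides r, y divides r. Since r divides f, y divides f. f = v, so y divides v. From y = a, a divides v. Then a divides v * h.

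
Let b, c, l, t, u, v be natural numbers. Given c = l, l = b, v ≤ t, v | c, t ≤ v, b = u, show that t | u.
Because l = b and b = u, l = u. From v ≤ t and t ≤ v, v = t. From c = l and v | c, v | l. v = t, so t | l. l = u, so t | u.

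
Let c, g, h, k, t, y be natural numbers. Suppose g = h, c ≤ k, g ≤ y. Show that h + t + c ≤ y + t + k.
Since g = h and g ≤ y, h ≤ y. Then h + t ≤ y + t. Since c ≤ k, h + t + c ≤ y + t + k.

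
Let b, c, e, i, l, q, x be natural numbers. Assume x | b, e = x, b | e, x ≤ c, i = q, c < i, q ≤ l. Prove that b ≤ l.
From e = x and b | e, b | x. From x | b, x = b. i = q and c < i, therefore c < q. Since q ≤ l, c < l. Since x ≤ c, x < l. x = b, so b < l. Then b ≤ l.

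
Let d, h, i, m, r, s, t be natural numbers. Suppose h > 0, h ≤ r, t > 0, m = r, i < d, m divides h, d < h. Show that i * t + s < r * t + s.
m = r and m divides h, so r divides h. Since h > 0, r ≤ h. Because h ≤ r, h = r. i < d and d < h, so i < h. h = r, so i < r. Combined with t > 0, by multiplying by a positive, i * t < r * t. Then i * t + s < r * t + s.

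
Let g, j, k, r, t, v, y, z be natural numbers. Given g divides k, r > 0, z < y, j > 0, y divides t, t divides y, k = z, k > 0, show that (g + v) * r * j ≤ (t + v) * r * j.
y divides t and t divides y, therefore y = t. g divides k and k > 0, hence g ≤ k. Since k = z, g ≤ z. z < y, so g < y. Because y = t, g < t. Then g + v < t + v. Since r > 0, by multiplying by a positive, (g + v) * r < (t + v) * r. Combining with j > 0, by multiplying by a positive, (g + v) * r * j < (t + v) * r * j. Then (g + v) * r * j ≤ (t + v) * r * j.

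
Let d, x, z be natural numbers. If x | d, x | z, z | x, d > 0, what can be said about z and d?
z ≤ d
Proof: x | z and z | x, therefore x = z. x | d and d > 0, therefore x ≤ d. From x = z, z ≤ d.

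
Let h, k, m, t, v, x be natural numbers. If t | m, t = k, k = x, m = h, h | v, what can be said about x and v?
x | v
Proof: m = h and t | m, therefore t | h. h | v, so t | v. t = k, so k | v. k = x, so x | v.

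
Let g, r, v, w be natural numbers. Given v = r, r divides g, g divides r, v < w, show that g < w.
r divides g and g divides r, so r = g. v = r, so v = g. v < w, so g < w.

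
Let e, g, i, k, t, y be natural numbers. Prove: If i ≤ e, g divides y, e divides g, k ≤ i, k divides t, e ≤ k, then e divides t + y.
Since k ≤ i and i ≤ e, k ≤ e. e ≤ k, so k = e. Since k divides t, e divides t. e divides g and g divides y, hence e divides y. Since e divides t, e divides t + y.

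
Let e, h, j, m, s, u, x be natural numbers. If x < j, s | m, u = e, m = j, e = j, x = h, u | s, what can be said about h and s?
h < s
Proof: Since u = e and e = j, u = j. u | s, so j | s. m = j and s | m, so s | j. Since j | s, j = s. x = h and x < j, so h < j. j = s, so h < s.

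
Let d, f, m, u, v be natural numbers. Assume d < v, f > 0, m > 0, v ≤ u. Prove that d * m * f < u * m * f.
From d < v and v ≤ u, d < u. Since m > 0, d * m < u * m. Since f > 0, d * m * f < u * m * f.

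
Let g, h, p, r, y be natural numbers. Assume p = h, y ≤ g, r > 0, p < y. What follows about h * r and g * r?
h * r < g * r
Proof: p < y and y ≤ g, thus p < g. Since p = h, h < g. Since r > 0, by multiplying by a positive, h * r < g * r.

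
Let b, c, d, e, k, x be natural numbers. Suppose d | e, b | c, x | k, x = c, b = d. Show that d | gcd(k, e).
Since b = d and b | c, d | c. Because x = c and x | k, c | k. Since d | c, d | k. Since d | e, d | gcd(k, e).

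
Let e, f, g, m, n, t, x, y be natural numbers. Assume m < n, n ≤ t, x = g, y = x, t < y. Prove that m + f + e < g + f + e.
m < n and n ≤ t, therefore m < t. y = x and t < y, so t < x. x = g, so t < g. m < t, so m < g. Then m + f < g + f. Then m + f + e < g + f + e.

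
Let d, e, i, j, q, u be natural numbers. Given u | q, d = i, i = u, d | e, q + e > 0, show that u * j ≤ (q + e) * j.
d = i and i = u, hence d = u. Since d | e, u | e. Since u | q, u | q + e. Since q + e > 0, u ≤ q + e. Then u * j ≤ (q + e) * j.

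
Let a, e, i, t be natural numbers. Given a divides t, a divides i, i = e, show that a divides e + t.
i = e and a divides i, hence a divides e. a divides t, so a divides e + t.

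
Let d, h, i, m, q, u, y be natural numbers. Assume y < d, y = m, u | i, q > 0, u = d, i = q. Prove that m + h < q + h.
Because u = d and u | i, d | i. i = q, so d | q. q > 0, so d ≤ q. Since y < d, y < q. y = m, so m < q. Then m + h < q + h.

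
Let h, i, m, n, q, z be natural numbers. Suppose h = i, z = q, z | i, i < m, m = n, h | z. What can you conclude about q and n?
q < n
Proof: h = i and h | z, therefore i | z. z | i, so i = z. Since z = q, i = q. From m = n and i < m, i < n. i = q, so q < n.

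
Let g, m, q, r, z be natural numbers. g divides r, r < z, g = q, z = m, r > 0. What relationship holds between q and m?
q < m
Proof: Since g = q and g divides r, q divides r. Since r > 0, q ≤ r. Because r < z, q < z. Because z = m, q < m.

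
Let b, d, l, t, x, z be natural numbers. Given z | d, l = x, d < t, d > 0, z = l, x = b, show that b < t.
z = l and l = x, therefore z = x. Since z | d, x | d. d > 0, so x ≤ d. d < t, so x < t. x = b, so b < t.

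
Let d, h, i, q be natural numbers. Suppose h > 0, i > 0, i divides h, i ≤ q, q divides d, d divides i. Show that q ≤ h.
q divides d and d divides i, therefore q divides i. i > 0, so q ≤ i. i ≤ q, so i = q. i divides h and h > 0, thus i ≤ h. i = q, so q ≤ h.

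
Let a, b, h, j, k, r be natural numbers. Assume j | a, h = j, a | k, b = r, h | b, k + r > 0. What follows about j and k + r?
j ≤ k + r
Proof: Since j | a and a | k, j | k. Because h = j and h | b, j | b. Since b = r, j | r. j | k, so j | k + r. k + r > 0, so j ≤ k + r.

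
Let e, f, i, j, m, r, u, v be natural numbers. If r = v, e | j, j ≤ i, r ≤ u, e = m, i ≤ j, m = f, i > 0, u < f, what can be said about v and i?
v < i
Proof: r = v and r ≤ u, hence v ≤ u. Since u < f, v < f. j ≤ i and i ≤ j, so j = i. e = m and e | j, so m | j. m = f, so f | j. Since j = i, f | i. i > 0, so f ≤ i. Since v < f, v < i.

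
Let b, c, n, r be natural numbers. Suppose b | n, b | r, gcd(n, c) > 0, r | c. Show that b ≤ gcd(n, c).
b | r and r | c, thus b | c. b | n, so b | gcd(n, c). Since gcd(n, c) > 0, b ≤ gcd(n, c).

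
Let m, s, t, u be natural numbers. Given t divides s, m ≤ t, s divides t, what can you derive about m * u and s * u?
m * u ≤ s * u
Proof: t divides s and s divides t, therefore t = s. Since m ≤ t, m ≤ s. By multiplying by a non-negative, m * u ≤ s * u.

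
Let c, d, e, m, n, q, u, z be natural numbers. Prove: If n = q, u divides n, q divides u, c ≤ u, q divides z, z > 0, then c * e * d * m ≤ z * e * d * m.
n = q and u divides n, hence u divides q. Since q divides u, u = q. Since c ≤ u, c ≤ q. q divides z and z > 0, therefore q ≤ z. c ≤ q, so c ≤ z. By multiplying by a non-negative, c * e ≤ z * e. By multiplying by a non-negative, c * e * d ≤ z * e * d. By multiplying by a non-negative, c * e * d * m ≤ z * e * d * m.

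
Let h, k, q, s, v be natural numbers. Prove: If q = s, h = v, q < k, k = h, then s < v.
From k = h and h = v, k = v. Since q < k, q < v. Since q = s, s < v.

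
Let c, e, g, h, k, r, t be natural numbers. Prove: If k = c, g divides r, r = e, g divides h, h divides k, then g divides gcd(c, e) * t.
g divides h and h divides k, therefore g divides k. Since k = c, g divides c. r = e and g divides r, hence g divides e. Since g divides c, g divides gcd(c, e). Then g divides gcd(c, e) * t.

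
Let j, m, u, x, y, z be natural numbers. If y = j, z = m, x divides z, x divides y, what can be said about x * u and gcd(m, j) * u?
x * u divides gcd(m, j) * u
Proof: z = m and x divides z, thus x divides m. Because y = j and x divides y, x divides j. x divides m, so x divides gcd(m, j). Then x * u divides gcd(m, j) * u.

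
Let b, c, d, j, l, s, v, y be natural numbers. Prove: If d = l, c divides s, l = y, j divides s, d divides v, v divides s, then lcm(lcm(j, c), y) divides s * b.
j divides s and c divides s, so lcm(j, c) divides s. From d = l and l = y, d = y. Because d divides v and v divides s, d divides s. Since d = y, y divides s. lcm(j, c) divides s, so lcm(lcm(j, c), y) divides s. Then lcm(lcm(j, c), y) divides s * b.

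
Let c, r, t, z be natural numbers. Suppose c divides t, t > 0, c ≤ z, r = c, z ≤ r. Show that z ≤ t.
Since r = c and z ≤ r, z ≤ c. c ≤ z, so c = z. c divides t and t > 0, thus c ≤ t. c = z, so z ≤ t.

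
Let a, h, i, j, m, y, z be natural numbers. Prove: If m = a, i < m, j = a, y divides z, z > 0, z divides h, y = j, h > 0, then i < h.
m = a and i < m, so i < a. y = j and j = a, so y = a. Because y divides z, a divides z. z > 0, so a ≤ z. Because z divides h and h > 0, z ≤ h. From a ≤ z, a ≤ h. From i < a, i < h.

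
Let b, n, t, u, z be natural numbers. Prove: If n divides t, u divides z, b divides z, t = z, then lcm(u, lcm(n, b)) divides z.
Since t = z and n divides t, n divides z. b divides z, so lcm(n, b) divides z. Since u divides z, lcm(u, lcm(n, b)) divides z.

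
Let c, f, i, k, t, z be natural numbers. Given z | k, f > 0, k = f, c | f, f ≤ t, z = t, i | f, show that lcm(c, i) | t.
Since k = f and z | k, z | f. z = t, so t | f. Since f > 0, t ≤ f. Since f ≤ t, f = t. c | f and i | f, so lcm(c, i) | f. From f = t, lcm(c, i) | t.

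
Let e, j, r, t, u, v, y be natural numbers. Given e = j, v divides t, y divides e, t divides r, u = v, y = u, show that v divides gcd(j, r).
y = u and u = v, hence y = v. e = j and y divides e, therefore y divides j. Since y = v, v divides j. v divides t and t divides r, thus v divides r. v divides j, so v divides gcd(j, r).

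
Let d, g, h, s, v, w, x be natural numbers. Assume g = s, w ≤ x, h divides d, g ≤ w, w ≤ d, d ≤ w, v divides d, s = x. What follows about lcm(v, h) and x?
lcm(v, h) divides x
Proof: d ≤ w and w ≤ d, thus d = w. g = s and s = x, hence g = x. Since g ≤ w, x ≤ w. Since w ≤ x, w = x. Since d = w, d = x. v divides d and h divides d, thus lcm(v, h) divides d. From d = x, lcm(v, h) divides x.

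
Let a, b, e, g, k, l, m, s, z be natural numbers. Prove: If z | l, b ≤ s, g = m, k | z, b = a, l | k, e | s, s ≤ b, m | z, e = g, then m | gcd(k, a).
z | l and l | k, therefore z | k. k | z, so z = k. Since m | z, m | k. s ≤ b and b ≤ s, thus s = b. Since b = a, s = a. e = g and e | s, thus g | s. From g = m, m | s. s = a, so m | a. Since m | k, m | gcd(k, a).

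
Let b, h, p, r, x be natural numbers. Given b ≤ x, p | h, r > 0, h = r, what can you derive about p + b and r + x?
p + b ≤ r + x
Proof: Since h = r and p | h, p | r. From r > 0, p ≤ r. b ≤ x, so p + b ≤ r + x.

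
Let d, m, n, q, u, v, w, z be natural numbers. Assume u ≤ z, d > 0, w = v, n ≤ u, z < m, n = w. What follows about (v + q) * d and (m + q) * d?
(v + q) * d < (m + q) * d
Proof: Since n = w and w = v, n = v. Because n ≤ u and u ≤ z, n ≤ z. Since z < m, n < m. n = v, so v < m. Then v + q < m + q. d > 0, so (v + q) * d < (m + q) * d.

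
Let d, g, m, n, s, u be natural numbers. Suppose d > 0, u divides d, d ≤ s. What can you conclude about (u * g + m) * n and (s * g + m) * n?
(u * g + m) * n ≤ (s * g + m) * n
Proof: Since u divides d and d > 0, u ≤ d. Since d ≤ s, u ≤ s. By multiplying by a non-negative, u * g ≤ s * g. Then u * g + m ≤ s * g + m. By multiplying by a non-negative, (u * g + m) * n ≤ (s * g + m) * n.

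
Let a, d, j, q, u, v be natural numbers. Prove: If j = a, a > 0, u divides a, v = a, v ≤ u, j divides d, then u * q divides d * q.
Because v = a and v ≤ u, a ≤ u. Because u divides a and a > 0, u ≤ a. a ≤ u, so a = u. Since j = a and j divides d, a divides d. a = u, so u divides d. Then u * q divides d * q.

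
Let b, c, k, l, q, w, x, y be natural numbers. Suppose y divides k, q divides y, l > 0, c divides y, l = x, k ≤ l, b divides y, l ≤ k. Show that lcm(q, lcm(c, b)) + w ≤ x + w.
From k ≤ l and l ≤ k, k = l. From c divides y and b divides y, lcm(c, b) divides y. Since q divides y, lcm(q, lcm(c, b)) divides y. y divides k, so lcm(q, lcm(c, b)) divides k. k = l, so lcm(q, lcm(c, b)) divides l. l > 0, so lcm(q, lcm(c, b)) ≤ l. From l = x, lcm(q, lcm(c, b)) ≤ x. Then lcm(q, lcm(c, b)) + w ≤ x + w.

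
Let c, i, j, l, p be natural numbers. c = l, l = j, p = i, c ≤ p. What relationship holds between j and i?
j ≤ i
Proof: c = l and l = j, so c = j. p = i and c ≤ p, therefore c ≤ i. c = j, so j ≤ i.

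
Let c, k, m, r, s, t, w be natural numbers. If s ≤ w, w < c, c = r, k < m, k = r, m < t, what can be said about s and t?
s < t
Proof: c = r and w < c, so w < r. Since s ≤ w, s < r. k < m and m < t, hence k < t. Since k = r, r < t. Since s < r, s < t.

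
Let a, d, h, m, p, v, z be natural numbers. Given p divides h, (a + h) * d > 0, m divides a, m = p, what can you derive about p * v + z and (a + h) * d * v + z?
p * v + z ≤ (a + h) * d * v + z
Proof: Since m = p and m divides a, p divides a. p divides h, so p divides a + h. Then p divides (a + h) * d. From (a + h) * d > 0, p ≤ (a + h) * d. By multiplying by a non-negative, p * v ≤ (a + h) * d * v. Then p * v + z ≤ (a + h) * d * v + z.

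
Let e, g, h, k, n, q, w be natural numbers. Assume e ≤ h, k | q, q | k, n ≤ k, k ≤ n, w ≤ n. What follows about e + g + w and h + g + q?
e + g + w ≤ h + g + q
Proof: e ≤ h, so e + g ≤ h + g. Since k | q and q | k, k = q. From n ≤ k and k ≤ n, n = k. Since w ≤ n, w ≤ k. Since k = q, w ≤ q. e + g ≤ h + g, so e + g + w ≤ h + g + q.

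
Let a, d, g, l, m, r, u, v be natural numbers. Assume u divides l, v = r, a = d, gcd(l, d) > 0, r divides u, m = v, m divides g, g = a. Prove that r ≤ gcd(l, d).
Because r divides u and u divides l, r divides l. g = a and a = d, thus g = d. Since m = v and m divides g, v divides g. Because v = r, r divides g. Since g = d, r divides d. Since r divides l, r divides gcd(l, d). gcd(l, d) > 0, so r ≤ gcd(l, d).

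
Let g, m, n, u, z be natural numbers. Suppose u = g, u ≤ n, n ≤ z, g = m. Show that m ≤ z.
u = g and g = m, hence u = m. From u ≤ n and n ≤ z, u ≤ z. Because u = m, m ≤ z.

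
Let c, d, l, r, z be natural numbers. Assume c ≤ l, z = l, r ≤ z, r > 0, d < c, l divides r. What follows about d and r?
d < r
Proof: From l divides r and r > 0, l ≤ r. z = l and r ≤ z, so r ≤ l. l ≤ r, so l = r. Because d < c and c ≤ l, d < l. Since l = r, d < r.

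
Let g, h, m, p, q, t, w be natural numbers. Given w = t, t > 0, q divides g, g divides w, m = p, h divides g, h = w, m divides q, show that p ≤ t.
h = w and h divides g, thus w divides g. Since g divides w, g = w. Since w = t, g = t. Since m divides q and q divides g, m divides g. Since g = t, m divides t. Since m = p, p divides t. Since t > 0, p ≤ t.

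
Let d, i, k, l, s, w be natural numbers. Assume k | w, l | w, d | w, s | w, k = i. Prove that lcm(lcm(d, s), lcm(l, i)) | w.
d | w and s | w, hence lcm(d, s) | w. Because k = i and k | w, i | w. l | w, so lcm(l, i) | w. Since lcm(d, s) | w, lcm(lcm(d, s), lcm(l, i)) | w.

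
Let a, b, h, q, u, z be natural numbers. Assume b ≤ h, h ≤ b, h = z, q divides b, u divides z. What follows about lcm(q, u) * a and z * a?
lcm(q, u) * a divides z * a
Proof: b ≤ h and h ≤ b, hence b = h. Since h = z, b = z. q divides b, so q divides z. Since u divides z, lcm(q, u) divides z. Then lcm(q, u) * a divides z * a.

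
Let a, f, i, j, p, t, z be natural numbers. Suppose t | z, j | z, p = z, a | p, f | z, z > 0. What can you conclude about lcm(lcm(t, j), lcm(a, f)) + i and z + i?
lcm(lcm(t, j), lcm(a, f)) + i ≤ z + i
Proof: From t | z and j | z, lcm(t, j) | z. Because p = z and a | p, a | z. f | z, so lcm(a, f) | z. lcm(t, j) | z, so lcm(lcm(t, j), lcm(a, f)) | z. Since z > 0, lcm(lcm(t, j), lcm(a, f)) ≤ z. Then lcm(lcm(t, j), lcm(a, f)) + i ≤ z + i.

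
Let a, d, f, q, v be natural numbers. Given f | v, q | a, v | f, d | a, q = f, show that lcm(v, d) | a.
f | v and v | f, thus f = v. Because q = f, q = v. Since q | a, v | a. From d | a, lcm(v, d) | a.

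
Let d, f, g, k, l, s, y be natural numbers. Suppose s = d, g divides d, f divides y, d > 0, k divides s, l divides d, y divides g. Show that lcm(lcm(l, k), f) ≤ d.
s = d and k divides s, so k divides d. l divides d, so lcm(l, k) divides d. y divides g and g divides d, hence y divides d. Since f divides y, f divides d. lcm(l, k) divides d, so lcm(lcm(l, k), f) divides d. Because d > 0, lcm(lcm(l, k), f) ≤ d.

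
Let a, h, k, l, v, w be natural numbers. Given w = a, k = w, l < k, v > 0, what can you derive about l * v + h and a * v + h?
l * v + h < a * v + h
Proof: Since k = w and l < k, l < w. w = a, so l < a. From v > 0, by multiplying by a positive, l * v < a * v. Then l * v + h < a * v + h.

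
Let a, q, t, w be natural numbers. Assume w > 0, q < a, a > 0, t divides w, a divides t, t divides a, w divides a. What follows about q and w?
q < w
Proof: t divides a and a divides t, thus t = a. t divides w and w > 0, hence t ≤ w. t = a, so a ≤ w. From w divides a and a > 0, w ≤ a. Because a ≤ w, a = w. q < a, so q < w.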